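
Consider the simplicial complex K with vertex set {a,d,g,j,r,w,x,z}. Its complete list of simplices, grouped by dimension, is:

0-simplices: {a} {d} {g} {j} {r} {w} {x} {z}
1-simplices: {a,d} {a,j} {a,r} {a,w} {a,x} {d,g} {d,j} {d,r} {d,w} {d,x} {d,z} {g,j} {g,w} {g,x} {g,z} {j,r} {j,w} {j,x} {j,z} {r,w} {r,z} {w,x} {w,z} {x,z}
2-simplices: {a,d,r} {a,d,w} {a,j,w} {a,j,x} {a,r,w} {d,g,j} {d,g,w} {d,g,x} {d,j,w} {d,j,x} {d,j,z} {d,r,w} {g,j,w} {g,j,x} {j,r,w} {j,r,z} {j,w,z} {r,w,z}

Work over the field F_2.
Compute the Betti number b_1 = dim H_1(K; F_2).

n_0=8 n_1=24 n_2=18  [Z2]
∂1: piv[ad,aj,ar,aw,ax,dg,dz] rk=7  ker:dj,dr,dw,dx,gj,gw,gx,gz,jr,jw,jx,jz,rw,rz,wx,wz,xz
∂2: piv[adr,adw,ajw,ajx,arw,dgj,dgw,dgx,djw,djx,djz,jrw,jrz,jwz] rk=14  ker:drw,gjw,gjx,rwz
b_1=(24−7)−14=3

b_1=3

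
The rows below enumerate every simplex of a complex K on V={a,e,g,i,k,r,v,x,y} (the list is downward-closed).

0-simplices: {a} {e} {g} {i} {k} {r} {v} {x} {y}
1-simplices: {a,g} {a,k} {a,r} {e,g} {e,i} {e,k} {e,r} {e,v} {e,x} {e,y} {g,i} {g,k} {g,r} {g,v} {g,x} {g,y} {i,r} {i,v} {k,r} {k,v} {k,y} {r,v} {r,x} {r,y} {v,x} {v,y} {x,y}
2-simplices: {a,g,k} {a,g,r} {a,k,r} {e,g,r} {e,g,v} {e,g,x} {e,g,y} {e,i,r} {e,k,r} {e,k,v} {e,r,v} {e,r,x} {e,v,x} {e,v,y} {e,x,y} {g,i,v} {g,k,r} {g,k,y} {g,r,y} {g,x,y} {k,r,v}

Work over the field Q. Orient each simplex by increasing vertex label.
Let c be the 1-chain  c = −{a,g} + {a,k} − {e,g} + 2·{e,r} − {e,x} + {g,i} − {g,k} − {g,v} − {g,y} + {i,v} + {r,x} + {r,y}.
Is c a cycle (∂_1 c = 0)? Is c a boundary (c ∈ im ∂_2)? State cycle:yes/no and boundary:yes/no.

cycle:yes boundary:yes

n_0=9 n_1=27 n_2=21  [Q]
∂1: piv[ag,ak,ar,eg,ei,ev,ex,ey] rk=8  ker:ek,er,gi,gk,gr,gv,gx,gy,ir,iv,kr,kv,ky,rv,rx,ry,vx,vy,xy
∂2: piv[agk,agr,akr,egr,egv,egx,egy,eir,ekr,ekv,erv,erx,evx,evy,exy,giv,gky,gry] rk=18  ker:gkr,gxy,krv
∂1c = 0
c vs im∂2: reduces to 0 ⇒ boundary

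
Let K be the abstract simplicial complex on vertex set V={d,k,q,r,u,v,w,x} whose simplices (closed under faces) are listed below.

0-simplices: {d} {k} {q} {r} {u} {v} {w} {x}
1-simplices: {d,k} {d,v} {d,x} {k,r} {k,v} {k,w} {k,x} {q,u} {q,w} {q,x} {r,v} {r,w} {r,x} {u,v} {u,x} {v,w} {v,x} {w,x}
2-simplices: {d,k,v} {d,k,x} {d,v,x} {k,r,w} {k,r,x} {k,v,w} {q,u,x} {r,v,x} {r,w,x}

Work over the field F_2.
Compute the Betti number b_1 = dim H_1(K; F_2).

b_1=2

n_0=8 n_1=18 n_2=9  [Z2]
∂1: piv[dk,dv,dx,kr,kw,qu,qw] rk=7  ker:kv,kx,qx,rv,rw,rx,uv,ux,vw,vx,wx
∂2: piv[dkv,dkx,dvx,krw,krx,kvw,qux,rvx,rwx] rk=9
b_1=(18−7)−9=2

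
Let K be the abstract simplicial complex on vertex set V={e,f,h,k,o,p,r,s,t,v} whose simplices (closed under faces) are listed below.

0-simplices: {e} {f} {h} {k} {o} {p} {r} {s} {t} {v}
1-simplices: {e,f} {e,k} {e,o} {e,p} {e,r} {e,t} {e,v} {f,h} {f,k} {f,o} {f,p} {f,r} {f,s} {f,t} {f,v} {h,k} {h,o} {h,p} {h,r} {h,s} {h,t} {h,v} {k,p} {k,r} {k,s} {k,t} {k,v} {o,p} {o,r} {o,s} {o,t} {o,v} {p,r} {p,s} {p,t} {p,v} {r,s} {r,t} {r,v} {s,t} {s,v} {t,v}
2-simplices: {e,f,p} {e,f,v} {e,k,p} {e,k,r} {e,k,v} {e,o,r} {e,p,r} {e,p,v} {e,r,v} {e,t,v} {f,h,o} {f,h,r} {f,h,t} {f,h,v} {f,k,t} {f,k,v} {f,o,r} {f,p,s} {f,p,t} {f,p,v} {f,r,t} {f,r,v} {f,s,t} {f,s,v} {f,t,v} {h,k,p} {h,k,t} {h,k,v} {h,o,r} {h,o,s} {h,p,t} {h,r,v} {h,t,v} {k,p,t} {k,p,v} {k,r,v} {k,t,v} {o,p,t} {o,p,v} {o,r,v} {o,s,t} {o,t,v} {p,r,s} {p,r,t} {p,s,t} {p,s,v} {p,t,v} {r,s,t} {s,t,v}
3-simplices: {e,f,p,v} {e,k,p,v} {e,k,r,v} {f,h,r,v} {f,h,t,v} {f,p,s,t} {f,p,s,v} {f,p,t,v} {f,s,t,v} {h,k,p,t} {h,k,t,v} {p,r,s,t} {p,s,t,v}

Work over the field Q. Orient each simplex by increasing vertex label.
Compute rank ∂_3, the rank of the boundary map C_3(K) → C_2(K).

n_0=10 n_1=42 n_2=49 n_3=13  [Q]
∂1: piv[ef,ek,eo,ep,er,et,ev,fh,fs] rk=9  ker:fk,fo,fp,fr,ft,fv,hk,ho,hp,hr,hs,ht,hv,kp,kr,ks,kt,kv,op,or,os,ot,ov,pr,ps,pt,pv,rs,rt,rv,st,sv,tv
∂2: piv[efp,efv,ekp,ekr,ekv,eor,epr,epv,erv,etv,fho,fhr,fht,fhv,fkt,fkv,for,fps,fpt,frt,frv,fst,fsv,ftv,hkp,hkt,hos,opt,opv,orv,ost,prs] rk=32  ker:fpv,hkv,hor,hpt,hrv,htv,kpt,kpv,krv,ktv,otv,prt,pst,psv,ptv,rst,stv
∂3: piv[efpv,ekpv,ekrv,fhrv,fhtv,fpst,fpsv,fptv,fstv,hkpt,hktv,prst] rk=12  ker:pstv
rk∂_3=12

rank∂_3=12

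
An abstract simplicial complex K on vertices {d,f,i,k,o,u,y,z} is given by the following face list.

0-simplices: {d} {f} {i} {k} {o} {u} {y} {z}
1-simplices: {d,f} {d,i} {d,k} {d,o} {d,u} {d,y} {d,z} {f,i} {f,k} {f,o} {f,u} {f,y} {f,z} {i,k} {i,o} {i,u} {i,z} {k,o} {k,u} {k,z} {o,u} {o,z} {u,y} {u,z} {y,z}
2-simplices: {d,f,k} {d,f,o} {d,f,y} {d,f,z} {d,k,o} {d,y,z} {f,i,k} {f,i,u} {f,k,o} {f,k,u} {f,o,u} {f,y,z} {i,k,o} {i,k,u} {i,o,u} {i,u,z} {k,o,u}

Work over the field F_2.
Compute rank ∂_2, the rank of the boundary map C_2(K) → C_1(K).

n_0=8 n_1=25 n_2=17  [Z2]
∂1: piv[df,di,dk,do,du,dy,dz] rk=7  ker:fi,fk,fo,fu,fy,fz,ik,io,iu,iz,ko,ku,kz,ou,oz,uy,uz,yz
∂2: piv[dfk,dfo,dfy,dfz,dko,dyz,fik,fiu,fku,fou,iko,iuz] rk=12  ker:fko,fyz,iku,iou,kou
rk∂_2=12

rank∂_2=12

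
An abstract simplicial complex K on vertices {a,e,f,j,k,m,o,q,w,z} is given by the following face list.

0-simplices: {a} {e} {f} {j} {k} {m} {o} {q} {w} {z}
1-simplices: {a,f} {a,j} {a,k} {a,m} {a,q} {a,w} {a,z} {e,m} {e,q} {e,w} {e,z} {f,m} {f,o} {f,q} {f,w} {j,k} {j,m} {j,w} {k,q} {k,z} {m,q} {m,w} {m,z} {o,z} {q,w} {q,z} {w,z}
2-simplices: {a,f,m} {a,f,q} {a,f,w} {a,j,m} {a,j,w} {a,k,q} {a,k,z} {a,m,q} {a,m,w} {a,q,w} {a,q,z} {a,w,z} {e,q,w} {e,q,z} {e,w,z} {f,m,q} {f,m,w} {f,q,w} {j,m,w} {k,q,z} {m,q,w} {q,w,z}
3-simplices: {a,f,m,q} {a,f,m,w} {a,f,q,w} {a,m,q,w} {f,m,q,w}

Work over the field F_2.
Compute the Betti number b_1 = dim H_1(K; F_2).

b_1=4

n_0=10 n_1=27 n_2=22 n_3=5  [Z2]
∂1: piv[af,aj,ak,am,aq,aw,az,em,fo] rk=9  ker:eq,ew,ez,fm,fq,fw,jk,jm,jw,kq,kz,mq,mw,mz,oz,qw,qz,wz
∂2: piv[afm,afq,afw,ajm,ajw,akq,akz,amq,amw,aqw,aqz,awz,eqw,eqz] rk=14  ker:ewz,fmq,fmw,fqw,jmw,kqz,mqw,qwz
∂3: piv[afmq,afmw,afqw,amqw] rk=4  ker:fmqw
b_1=(27−9)−14=4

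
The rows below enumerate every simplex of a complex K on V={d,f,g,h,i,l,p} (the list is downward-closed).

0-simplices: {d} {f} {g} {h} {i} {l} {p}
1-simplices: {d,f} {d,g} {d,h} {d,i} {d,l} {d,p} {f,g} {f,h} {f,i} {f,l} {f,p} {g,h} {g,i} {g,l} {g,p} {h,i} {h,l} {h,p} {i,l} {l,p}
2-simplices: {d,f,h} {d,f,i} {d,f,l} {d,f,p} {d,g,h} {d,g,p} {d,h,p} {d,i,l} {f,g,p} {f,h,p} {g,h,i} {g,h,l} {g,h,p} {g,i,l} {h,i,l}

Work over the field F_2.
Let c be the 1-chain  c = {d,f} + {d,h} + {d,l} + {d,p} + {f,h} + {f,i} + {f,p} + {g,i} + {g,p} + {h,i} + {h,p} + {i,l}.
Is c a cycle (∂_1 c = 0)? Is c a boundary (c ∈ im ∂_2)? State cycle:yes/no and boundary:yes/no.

cycle:yes boundary:yes

n_0=7 n_1=20 n_2=15  [Z2]
∂1: piv[df,dg,dh,di,dl,dp] rk=6  ker:fg,fh,fi,fl,fp,gh,gi,gl,gp,hi,hl,hp,il,lp
∂2: piv[dfh,dfi,dfl,dfp,dgh,dgp,dhp,dil,fgp,ghi,ghl,gil] rk=12  ker:fhp,ghp,hil
∂1c = 0
c vs im∂2: reduces to 0 ⇒ boundary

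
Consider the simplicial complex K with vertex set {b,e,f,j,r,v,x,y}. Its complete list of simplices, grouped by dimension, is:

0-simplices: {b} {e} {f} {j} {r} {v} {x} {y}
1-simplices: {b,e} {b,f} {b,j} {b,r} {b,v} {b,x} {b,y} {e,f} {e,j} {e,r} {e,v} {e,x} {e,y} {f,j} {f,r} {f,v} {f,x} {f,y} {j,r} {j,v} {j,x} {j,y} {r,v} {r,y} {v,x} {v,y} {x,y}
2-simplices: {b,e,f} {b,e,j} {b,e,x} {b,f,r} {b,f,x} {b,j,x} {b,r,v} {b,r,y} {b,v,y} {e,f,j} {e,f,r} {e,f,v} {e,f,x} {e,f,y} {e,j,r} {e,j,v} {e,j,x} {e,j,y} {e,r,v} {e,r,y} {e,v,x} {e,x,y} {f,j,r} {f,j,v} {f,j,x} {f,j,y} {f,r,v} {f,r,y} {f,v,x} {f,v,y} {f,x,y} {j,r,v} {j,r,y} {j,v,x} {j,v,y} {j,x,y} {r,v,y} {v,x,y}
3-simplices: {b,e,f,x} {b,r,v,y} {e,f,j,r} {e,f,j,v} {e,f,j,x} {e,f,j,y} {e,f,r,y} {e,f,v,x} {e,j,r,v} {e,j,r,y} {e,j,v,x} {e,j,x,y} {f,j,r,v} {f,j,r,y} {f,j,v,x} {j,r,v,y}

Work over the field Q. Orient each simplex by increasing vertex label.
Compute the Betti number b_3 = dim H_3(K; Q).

n_0=8 n_1=27 n_2=38 n_3=16  [Q]
∂1: piv[be,bf,bj,br,bv,bx,by] rk=7  ker:ef,ej,er,ev,ex,ey,fj,fr,fv,fx,fy,jr,jv,jx,jy,rv,ry,vx,vy,xy
∂2: piv[bef,bej,bex,bfr,bfx,bjx,brv,bry,bvy,efj,efr,efv,efy,ejr,ejv,ejy,erv,ery,evx,exy] rk=20  ker:efx,ejx,fjr,fjv,fjx,fjy,frv,fry,fvx,fvy,fxy,jrv,jry,jvx,jvy,jxy,rvy,vxy
∂3: piv[befx,brvy,efjr,efjv,efjx,efjy,efry,efvx,ejrv,ejry,ejvx,ejxy,fjrv,jrvy] rk=14  ker:fjry,fjvx
b_3=(16−14)−0=2

b_3=2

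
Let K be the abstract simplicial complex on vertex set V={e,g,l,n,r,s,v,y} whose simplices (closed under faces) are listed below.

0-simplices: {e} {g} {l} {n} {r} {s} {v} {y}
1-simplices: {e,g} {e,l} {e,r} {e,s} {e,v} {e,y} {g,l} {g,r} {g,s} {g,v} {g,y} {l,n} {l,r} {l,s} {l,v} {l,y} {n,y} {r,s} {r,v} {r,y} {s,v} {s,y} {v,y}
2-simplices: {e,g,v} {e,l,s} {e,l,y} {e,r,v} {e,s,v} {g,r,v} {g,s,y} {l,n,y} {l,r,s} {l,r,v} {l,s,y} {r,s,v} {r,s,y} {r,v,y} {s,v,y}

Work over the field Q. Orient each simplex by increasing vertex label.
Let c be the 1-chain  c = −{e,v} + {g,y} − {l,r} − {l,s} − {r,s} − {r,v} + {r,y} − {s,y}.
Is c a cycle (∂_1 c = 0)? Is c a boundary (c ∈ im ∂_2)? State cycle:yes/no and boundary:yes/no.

n_0=8 n_1=23 n_2=15  [Q]
∂1: piv[eg,el,er,es,ev,ey,ln] rk=7  ker:gl,gr,gs,gv,gy,lr,ls,lv,ly,ny,rs,rv,ry,sv,sy,vy
∂2: piv[egv,els,ely,erv,esv,grv,gsy,lny,lrs,lrv,lsy,rsv,rsy,rvy] rk=14  ker:svy
∂1c = {e} − {g} + 2·{l} − {s} − 2·{v} + {y}

cycle:no boundary:no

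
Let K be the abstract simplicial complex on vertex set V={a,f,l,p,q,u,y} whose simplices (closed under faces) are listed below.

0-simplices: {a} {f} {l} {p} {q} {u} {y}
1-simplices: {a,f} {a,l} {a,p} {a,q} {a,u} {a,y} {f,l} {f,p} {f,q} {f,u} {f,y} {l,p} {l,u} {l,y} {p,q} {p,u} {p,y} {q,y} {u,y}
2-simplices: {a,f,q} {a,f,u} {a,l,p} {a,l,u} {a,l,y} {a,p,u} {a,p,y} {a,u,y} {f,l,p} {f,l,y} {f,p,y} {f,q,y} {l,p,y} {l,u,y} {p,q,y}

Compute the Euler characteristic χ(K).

n_0=7 n_1=19 n_2=15
χ=+7−19+15=3

χ(K)=3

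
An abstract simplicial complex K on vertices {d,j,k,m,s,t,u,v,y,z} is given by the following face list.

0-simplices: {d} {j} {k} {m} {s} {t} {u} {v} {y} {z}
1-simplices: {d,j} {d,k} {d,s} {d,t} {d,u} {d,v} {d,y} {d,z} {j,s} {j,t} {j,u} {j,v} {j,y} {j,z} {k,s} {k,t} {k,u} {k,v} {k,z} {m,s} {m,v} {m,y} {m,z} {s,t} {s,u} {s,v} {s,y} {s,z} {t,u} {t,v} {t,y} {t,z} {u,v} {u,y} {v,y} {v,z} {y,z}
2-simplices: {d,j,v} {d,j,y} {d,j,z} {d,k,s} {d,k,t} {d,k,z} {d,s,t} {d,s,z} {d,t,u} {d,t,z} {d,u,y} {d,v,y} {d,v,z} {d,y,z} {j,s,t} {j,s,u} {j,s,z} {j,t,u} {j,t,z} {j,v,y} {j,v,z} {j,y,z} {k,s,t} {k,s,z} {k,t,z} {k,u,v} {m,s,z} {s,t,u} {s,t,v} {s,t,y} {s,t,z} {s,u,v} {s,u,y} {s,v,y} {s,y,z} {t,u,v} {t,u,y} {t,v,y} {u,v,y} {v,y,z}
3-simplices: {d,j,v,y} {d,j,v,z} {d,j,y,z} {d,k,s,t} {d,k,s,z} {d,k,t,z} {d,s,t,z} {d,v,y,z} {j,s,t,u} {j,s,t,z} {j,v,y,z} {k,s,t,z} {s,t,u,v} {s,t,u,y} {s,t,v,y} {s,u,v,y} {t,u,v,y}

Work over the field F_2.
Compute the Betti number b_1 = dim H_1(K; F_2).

n_0=10 n_1=37 n_2=40 n_3=17  [Z2]
∂1: piv[dj,dk,ds,dt,du,dv,dy,dz,ms] rk=9  ker:js,jt,ju,jv,jy,jz,ks,kt,ku,kv,kz,mv,my,mz,st,su,sv,sy,sz,tu,tv,ty,tz,uv,uy,vy,vz,yz
∂2: piv[djv,djy,djz,dks,dkt,dkz,dst,dsz,dtu,dtz,duy,dvy,dvz,dyz,jst,jsu,jsz,jtu,kuv,msz,stv,sty,suv,suy,svy] rk=25  ker:jtz,jvy,jvz,jyz,kst,ksz,ktz,stu,stz,syz,tuv,tuy,tvy,uvy,vyz
∂3: piv[djvy,djvz,djyz,dkst,dksz,dktz,dstz,dvyz,jstu,jstz,stuv,stuy,stvy,suvy] rk=14  ker:jvyz,kstz,tuvy
b_1=(37−9)−25=3

b_1=3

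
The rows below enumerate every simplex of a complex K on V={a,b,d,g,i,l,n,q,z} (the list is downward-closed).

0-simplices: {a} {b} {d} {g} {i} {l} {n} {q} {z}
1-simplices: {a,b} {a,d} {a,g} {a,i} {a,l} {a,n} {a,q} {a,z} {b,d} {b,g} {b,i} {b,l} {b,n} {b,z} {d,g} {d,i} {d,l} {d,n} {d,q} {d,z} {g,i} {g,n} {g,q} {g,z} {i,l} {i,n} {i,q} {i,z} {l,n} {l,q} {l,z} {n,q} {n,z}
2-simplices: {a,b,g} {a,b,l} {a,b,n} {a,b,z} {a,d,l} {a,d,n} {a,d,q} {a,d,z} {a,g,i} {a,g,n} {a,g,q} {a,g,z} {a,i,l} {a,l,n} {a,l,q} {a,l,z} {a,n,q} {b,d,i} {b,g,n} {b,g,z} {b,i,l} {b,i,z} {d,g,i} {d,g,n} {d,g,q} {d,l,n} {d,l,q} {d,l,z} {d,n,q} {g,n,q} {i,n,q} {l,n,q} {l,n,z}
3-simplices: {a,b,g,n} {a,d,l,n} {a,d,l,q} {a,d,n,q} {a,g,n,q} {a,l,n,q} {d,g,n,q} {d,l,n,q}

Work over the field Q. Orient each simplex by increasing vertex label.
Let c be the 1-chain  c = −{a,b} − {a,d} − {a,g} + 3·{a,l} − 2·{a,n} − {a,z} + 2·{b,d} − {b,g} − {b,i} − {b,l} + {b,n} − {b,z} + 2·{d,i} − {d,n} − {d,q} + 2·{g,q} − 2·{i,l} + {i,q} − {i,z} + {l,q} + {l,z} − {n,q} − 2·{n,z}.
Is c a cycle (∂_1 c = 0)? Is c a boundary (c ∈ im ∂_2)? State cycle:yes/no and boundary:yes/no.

cycle:no boundary:no

n_0=9 n_1=33 n_2=33 n_3=8  [Q]
∂1: piv[ab,ad,ag,ai,al,an,aq,az] rk=8  ker:bd,bg,bi,bl,bn,bz,dg,di,dl,dn,dq,dz,gi,gn,gq,gz,il,in,iq,iz,ln,lq,lz,nq,nz
∂2: piv[abg,abl,abn,abz,adl,adn,adq,adz,agi,agn,agq,agz,ail,aln,alq,alz,anq,bdi,bil,biz,dgi,dgn,inq,lnz] rk=24  ker:bgn,bgz,dgq,dln,dlq,dlz,dnq,gnq,lnq
∂3: piv[abgn,adln,adlq,adnq,agnq,alnq,dgnq] rk=7  ker:dlnq
∂1c = 3·{a} + {d} − 4·{g} + 3·{i} − 2·{l} + {n} + 2·{q} − 4·{z}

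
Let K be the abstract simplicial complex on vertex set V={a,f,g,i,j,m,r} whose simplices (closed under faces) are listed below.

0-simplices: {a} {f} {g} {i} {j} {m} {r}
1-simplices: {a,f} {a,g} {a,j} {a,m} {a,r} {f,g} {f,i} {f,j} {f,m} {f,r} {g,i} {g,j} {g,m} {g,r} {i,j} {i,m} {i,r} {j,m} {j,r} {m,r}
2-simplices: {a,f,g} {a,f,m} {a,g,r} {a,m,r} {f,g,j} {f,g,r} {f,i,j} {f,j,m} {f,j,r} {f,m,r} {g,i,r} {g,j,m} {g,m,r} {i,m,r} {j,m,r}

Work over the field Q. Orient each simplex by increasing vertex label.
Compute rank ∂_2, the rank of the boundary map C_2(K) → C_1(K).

n_0=7 n_1=20 n_2=15  [Q]
∂1: piv[af,ag,aj,am,ar,fi] rk=6  ker:fg,fj,fm,fr,gi,gj,gm,gr,ij,im,ir,jm,jr,mr
∂2: piv[afg,afm,agr,amr,fgj,fgr,fij,fjm,fjr,gir,gjm,imr] rk=12  ker:fmr,gmr,jmr
rk∂_2=12

rank∂_2=12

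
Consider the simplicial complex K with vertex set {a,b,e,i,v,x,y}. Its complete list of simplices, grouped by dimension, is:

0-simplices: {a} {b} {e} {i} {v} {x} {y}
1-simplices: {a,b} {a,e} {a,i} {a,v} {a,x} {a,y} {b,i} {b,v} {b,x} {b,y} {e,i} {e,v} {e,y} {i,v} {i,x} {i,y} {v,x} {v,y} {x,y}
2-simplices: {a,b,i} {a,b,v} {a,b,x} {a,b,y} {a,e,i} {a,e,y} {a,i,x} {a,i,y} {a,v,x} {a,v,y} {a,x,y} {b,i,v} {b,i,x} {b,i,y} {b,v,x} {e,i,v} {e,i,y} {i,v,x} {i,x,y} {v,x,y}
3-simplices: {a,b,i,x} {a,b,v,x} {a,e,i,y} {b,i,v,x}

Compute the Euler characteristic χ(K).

χ(K)=4

n_0=7 n_1=19 n_2=20 n_3=4
χ=+7−19+20−4=4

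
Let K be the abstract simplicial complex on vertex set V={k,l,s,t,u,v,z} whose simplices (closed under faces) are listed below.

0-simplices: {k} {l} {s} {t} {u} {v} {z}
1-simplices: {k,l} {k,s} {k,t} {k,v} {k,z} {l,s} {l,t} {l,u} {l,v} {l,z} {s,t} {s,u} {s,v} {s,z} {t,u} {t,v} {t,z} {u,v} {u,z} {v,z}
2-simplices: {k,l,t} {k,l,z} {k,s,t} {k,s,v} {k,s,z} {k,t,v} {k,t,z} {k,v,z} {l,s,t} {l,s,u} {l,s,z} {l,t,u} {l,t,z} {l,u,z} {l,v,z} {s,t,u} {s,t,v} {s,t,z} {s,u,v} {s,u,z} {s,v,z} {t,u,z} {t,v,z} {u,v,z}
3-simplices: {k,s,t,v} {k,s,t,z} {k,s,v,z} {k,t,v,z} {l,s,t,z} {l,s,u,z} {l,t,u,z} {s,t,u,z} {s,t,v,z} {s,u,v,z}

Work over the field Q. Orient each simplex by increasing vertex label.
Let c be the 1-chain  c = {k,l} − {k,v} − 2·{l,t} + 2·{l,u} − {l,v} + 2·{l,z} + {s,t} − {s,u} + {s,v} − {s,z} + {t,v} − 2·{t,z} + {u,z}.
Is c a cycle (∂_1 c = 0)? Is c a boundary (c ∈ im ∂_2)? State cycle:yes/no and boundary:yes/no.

n_0=7 n_1=20 n_2=24 n_3=10  [Q]
∂1: piv[kl,ks,kt,kv,kz,lu] rk=6  ker:ls,lt,lv,lz,st,su,sv,sz,tu,tv,tz,uv,uz,vz
∂2: piv[klt,klz,kst,ksv,ksz,ktv,ktz,kvz,lst,lsu,ltu,luz,lvz,suv] rk=14  ker:lsz,ltz,stu,stv,stz,suz,svz,tuz,tvz,uvz
∂3: piv[kstv,kstz,ksvz,ktvz,lstz,lsuz,ltuz,stuz,suvz] rk=9  ker:stvz
∂1c = 0
c vs im∂2: reduces to 0 ⇒ boundary

cycle:yes boundary:yes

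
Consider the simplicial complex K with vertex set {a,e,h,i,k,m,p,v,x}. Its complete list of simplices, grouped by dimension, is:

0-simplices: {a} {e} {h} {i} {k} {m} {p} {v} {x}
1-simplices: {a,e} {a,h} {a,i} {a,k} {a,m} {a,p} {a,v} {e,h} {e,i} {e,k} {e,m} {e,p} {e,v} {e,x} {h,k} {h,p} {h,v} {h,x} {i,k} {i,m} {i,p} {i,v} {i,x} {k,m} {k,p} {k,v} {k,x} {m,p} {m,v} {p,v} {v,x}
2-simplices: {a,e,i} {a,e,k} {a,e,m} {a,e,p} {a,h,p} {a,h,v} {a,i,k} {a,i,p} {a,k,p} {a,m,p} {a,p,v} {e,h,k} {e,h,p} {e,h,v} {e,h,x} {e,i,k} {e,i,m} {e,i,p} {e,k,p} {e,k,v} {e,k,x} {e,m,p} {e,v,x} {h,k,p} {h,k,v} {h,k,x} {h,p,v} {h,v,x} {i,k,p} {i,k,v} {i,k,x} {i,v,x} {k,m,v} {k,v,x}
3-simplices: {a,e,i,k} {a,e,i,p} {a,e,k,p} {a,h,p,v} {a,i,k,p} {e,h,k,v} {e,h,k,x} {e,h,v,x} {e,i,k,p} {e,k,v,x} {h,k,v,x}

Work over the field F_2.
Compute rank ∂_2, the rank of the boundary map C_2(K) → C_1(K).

rank∂_2=22

n_0=9 n_1=31 n_2=34 n_3=11  [Z2]
∂1: piv[ae,ah,ai,ak,am,ap,av,ex] rk=8  ker:eh,ei,ek,em,ep,ev,hk,hp,hv,hx,ik,im,ip,iv,ix,km,kp,kv,kx,mp,mv,pv,vx
∂2: piv[aei,aek,aem,aep,ahp,ahv,aik,aip,akp,amp,apv,ehk,ehp,ehv,ehx,eim,ekv,ekx,evx,ikv,ikx,kmv] rk=22  ker:eik,eip,ekp,emp,hkp,hkv,hkx,hpv,hvx,ikp,ivx,kvx
∂3: piv[aeik,aeip,aekp,ahpv,aikp,ehkv,ehkx,ehvx,ekvx] rk=9  ker:eikp,hkvx
rk∂_2=22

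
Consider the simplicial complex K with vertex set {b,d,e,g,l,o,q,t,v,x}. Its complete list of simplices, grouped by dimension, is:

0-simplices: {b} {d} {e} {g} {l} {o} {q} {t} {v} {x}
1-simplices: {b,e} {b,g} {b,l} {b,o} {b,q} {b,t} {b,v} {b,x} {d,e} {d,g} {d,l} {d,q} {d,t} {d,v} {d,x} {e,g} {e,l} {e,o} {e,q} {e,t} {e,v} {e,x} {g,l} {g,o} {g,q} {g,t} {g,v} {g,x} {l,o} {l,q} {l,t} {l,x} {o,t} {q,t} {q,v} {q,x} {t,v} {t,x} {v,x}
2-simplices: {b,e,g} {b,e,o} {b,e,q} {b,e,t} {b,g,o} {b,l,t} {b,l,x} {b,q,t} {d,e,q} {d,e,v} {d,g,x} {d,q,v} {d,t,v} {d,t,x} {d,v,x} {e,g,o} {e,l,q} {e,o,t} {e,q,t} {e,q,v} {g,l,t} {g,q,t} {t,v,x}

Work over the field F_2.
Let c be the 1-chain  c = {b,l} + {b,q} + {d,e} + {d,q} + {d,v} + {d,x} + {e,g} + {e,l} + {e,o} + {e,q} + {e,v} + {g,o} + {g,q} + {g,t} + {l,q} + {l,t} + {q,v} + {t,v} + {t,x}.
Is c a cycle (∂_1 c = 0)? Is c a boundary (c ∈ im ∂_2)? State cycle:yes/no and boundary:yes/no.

cycle:yes boundary:yes

n_0=10 n_1=39 n_2=23  [Z2]
∂1: piv[be,bg,bl,bo,bq,bt,bv,bx,de] rk=9  ker:dg,dl,dq,dt,dv,dx,eg,el,eo,eq,et,ev,ex,gl,go,gq,gt,gv,gx,lo,lq,lt,lx,ot,qt,qv,qx,tv,tx,vx
∂2: piv[beg,beo,beq,bet,bgo,blt,blx,bqt,deq,dev,dgx,dqv,dtv,dtx,dvx,elq,eot,glt,gqt] rk=19  ker:ego,eqt,eqv,tvx
∂1c = 0
c vs im∂2: reduces to 0 ⇒ boundary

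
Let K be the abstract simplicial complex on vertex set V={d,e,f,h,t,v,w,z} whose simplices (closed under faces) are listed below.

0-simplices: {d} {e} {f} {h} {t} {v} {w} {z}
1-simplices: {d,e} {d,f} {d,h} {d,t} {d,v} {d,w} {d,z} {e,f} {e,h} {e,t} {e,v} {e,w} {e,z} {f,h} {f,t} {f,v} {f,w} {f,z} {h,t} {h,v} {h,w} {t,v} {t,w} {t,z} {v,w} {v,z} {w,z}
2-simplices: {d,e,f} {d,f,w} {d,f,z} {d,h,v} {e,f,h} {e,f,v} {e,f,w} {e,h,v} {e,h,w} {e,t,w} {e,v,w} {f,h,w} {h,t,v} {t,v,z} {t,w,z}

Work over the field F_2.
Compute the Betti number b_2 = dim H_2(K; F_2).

n_0=8 n_1=27 n_2=15  [Z2]
∂1: piv[de,df,dh,dt,dv,dw,dz] rk=7  ker:ef,eh,et,ev,ew,ez,fh,ft,fv,fw,fz,ht,hv,hw,tv,tw,tz,vw,vz,wz
∂2: piv[def,dfw,dfz,dhv,efh,efv,efw,ehv,ehw,etw,evw,htv,tvz,twz] rk=14  ker:fhw
b_2=(15−14)−0=1

b_2=1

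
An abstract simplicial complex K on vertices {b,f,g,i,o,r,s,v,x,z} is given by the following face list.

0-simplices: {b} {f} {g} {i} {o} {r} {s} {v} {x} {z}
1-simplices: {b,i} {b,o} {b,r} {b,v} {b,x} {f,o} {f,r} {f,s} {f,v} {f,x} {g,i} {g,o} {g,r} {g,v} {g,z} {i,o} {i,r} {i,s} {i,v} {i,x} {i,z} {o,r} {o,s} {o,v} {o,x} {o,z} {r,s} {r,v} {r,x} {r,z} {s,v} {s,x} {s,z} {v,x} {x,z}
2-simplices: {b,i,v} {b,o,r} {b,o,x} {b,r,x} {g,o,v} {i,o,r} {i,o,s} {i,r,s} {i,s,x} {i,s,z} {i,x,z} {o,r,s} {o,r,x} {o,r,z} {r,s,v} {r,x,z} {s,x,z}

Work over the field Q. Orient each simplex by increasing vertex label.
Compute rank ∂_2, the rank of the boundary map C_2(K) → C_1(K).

n_0=10 n_1=35 n_2=17  [Q]
∂1: piv[bi,bo,br,bv,bx,fo,fs,gi,gz] rk=9  ker:fr,fv,fx,go,gr,gv,io,ir,is,iv,ix,iz,or,os,ov,ox,oz,rs,rv,rx,rz,sv,sx,sz,vx,xz
∂2: piv[biv,bor,box,brx,gov,ior,ios,irs,isx,isz,ixz,orz,rsv,rxz] rk=14  ker:ors,orx,sxz
rk∂_2=14

rank∂_2=14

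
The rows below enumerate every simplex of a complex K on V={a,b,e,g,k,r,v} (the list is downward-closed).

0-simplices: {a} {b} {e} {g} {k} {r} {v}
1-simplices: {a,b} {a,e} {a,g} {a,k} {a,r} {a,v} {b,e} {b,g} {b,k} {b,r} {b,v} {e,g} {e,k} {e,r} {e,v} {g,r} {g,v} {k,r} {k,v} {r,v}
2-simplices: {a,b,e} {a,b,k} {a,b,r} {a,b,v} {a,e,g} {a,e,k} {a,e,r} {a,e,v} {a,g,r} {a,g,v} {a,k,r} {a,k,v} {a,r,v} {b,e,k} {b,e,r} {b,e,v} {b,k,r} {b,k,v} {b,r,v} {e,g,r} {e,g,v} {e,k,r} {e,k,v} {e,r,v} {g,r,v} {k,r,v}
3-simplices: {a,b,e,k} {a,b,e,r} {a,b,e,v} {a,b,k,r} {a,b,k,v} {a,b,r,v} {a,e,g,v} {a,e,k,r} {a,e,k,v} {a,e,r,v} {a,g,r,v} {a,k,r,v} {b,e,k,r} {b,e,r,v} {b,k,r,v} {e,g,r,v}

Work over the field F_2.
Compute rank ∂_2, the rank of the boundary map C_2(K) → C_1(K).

rank∂_2=13

n_0=7 n_1=20 n_2=26 n_3=16  [Z2]
∂1: piv[ab,ae,ag,ak,ar,av] rk=6  ker:be,bg,bk,br,bv,eg,ek,er,ev,gr,gv,kr,kv,rv
∂2: piv[abe,abk,abr,abv,aeg,aek,aer,aev,agr,agv,akr,akv,arv] rk=13  ker:bek,ber,bev,bkr,bkv,brv,egr,egv,ekr,ekv,erv,grv,krv
∂3: piv[abek,aber,abev,abkr,abkv,abrv,aegv,aekr,aekv,aerv,agrv,akrv,egrv] rk=13  ker:bekr,berv,bkrv
rk∂_2=13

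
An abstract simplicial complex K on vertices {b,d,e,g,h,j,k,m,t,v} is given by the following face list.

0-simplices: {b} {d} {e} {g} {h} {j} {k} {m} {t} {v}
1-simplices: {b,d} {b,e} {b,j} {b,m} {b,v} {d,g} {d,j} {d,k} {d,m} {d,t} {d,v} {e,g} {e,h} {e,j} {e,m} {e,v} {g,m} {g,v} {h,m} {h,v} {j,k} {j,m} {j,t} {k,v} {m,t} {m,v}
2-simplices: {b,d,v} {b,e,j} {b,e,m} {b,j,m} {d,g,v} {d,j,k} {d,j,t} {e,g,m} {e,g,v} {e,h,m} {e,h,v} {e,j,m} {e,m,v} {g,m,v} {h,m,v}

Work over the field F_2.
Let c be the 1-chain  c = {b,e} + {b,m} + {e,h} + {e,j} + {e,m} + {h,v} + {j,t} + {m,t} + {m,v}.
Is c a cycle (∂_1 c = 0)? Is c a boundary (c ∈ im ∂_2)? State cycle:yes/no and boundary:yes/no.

n_0=10 n_1=26 n_2=15  [Z2]
∂1: piv[bd,be,bj,bm,bv,dg,dk,dt,eh] rk=9  ker:dj,dm,dv,eg,ej,em,ev,gm,gv,hm,hv,jk,jm,jt,kv,mt,mv
∂2: piv[bdv,bej,bem,bjm,dgv,djk,djt,egm,egv,ehm,ehv,emv] rk=12  ker:ejm,gmv,hmv
∂1c = 0
c vs im∂2: residual ≠ 0 ⇒ not boundary

cycle:yes boundary:no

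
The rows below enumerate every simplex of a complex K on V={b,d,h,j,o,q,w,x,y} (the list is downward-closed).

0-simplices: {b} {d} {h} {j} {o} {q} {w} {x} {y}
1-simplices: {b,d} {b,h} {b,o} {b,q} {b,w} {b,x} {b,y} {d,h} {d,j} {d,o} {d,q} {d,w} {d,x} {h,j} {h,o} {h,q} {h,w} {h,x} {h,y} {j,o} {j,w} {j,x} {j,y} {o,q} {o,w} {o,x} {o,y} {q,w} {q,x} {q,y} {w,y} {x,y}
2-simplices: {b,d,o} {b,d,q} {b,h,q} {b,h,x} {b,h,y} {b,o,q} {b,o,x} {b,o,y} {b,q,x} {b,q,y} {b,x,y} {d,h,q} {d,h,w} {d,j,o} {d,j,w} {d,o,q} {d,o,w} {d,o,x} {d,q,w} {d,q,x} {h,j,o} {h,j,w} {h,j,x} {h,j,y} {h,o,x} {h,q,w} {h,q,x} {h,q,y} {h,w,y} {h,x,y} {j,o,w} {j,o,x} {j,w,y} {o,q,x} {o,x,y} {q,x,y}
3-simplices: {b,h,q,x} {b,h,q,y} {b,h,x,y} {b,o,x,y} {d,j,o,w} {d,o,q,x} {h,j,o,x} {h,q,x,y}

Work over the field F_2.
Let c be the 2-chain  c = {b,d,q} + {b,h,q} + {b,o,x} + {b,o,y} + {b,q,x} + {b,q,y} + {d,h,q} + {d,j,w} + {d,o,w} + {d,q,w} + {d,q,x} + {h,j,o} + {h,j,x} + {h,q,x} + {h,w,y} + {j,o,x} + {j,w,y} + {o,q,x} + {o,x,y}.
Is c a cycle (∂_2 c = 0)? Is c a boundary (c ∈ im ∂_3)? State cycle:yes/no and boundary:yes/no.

n_0=9 n_1=32 n_2=36 n_3=8  [Z2]
∂1: piv[bd,bh,bo,bq,bw,bx,by,dj] rk=8  ker:dh,do,dq,dw,dx,hj,ho,hq,hw,hx,hy,jo,jw,jx,jy,oq,ow,ox,oy,qw,qx,qy,wy,xy
∂2: piv[bdo,bdq,bhq,bhx,bhy,boq,box,boy,bqx,bqy,bxy,dhq,dhw,djo,djw,dow,dox,dqw,hjo,hjw,hjx,hjy,hwy] rk=23  ker:doq,dqx,hox,hqw,hqx,hqy,hxy,jow,jox,jwy,oqx,oxy,qxy
∂3: piv[bhqx,bhqy,bhxy,boxy,djow,doqx,hjox,hqxy] rk=8
∂2c = {b,d} + {b,h} + {d,h} + {d,j} + {d,o} + {d,w} + {d,x} + {h,o} + {h,q} + {h,w} + {h,y} + {j,y} + {o,q} + {o,w} + {q,w} + {q,y} + {x,y}

cycle:no boundary:no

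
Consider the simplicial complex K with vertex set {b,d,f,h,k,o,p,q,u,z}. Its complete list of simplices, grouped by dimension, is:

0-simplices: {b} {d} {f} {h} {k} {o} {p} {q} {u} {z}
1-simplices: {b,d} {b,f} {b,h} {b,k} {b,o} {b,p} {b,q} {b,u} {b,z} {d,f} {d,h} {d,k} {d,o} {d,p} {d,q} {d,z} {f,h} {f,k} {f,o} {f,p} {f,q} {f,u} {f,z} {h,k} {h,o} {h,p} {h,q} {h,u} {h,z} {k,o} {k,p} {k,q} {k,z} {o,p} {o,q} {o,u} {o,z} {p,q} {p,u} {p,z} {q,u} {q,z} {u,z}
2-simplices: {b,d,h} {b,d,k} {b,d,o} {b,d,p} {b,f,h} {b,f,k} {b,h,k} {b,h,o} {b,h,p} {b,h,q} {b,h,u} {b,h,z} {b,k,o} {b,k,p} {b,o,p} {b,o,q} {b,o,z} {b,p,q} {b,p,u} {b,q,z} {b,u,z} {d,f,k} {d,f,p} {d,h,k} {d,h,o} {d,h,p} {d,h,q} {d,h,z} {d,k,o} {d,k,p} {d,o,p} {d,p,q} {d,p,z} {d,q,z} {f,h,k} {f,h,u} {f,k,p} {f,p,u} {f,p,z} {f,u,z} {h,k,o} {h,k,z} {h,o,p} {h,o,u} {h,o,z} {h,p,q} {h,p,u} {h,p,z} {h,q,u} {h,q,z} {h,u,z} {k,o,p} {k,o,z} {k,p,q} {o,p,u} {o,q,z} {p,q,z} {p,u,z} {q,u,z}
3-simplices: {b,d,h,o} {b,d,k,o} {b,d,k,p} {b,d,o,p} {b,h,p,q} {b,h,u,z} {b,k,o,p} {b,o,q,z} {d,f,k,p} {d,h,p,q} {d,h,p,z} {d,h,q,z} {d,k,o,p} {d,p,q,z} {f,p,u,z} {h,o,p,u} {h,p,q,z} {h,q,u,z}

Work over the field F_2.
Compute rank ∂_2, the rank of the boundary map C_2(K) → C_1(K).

n_0=10 n_1=43 n_2=59 n_3=18  [Z2]
∂1: piv[bd,bf,bh,bk,bo,bp,bq,bu,bz] rk=9  ker:df,dh,dk,do,dp,dq,dz,fh,fk,fo,fp,fq,fu,fz,hk,ho,hp,hq,hu,hz,ko,kp,kq,kz,op,oq,ou,oz,pq,pu,pz,qu,qz,uz
∂2: piv[bdh,bdk,bdo,bdp,bfh,bfk,bhk,bho,bhp,bhq,bhu,bhz,bko,bkp,bop,boq,boz,bpq,bpu,bqz,buz,dfk,dfp,dhq,dhz,dpz,fhu,fpz,hkz,hou,hqu,kpq] rk=32  ker:dhk,dho,dhp,dko,dkp,dop,dpq,dqz,fhk,fkp,fpu,fuz,hko,hop,hoz,hpq,hpu,hpz,hqz,huz,kop,koz,opu,oqz,pqz,puz,quz
∂3: piv[bdho,bdko,bdkp,bdop,bhpq,bhuz,bkop,boqz,dfkp,dhpq,dhpz,dhqz,dpqz,fpuz,hopu,hquz] rk=16  ker:dkop,hpqz
rk∂_2=32

rank∂_2=32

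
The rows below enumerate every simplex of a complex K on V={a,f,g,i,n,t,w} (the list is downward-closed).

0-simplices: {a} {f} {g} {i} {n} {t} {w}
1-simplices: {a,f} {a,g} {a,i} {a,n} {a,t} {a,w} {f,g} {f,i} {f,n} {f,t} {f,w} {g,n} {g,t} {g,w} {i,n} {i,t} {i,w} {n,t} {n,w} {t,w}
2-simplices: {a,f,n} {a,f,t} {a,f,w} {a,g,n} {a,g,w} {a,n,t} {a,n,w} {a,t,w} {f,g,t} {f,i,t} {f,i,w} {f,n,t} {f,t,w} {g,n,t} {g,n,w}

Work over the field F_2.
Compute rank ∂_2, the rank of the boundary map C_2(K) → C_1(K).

rank∂_2=12

n_0=7 n_1=20 n_2=15  [Z2]
∂1: piv[af,ag,ai,an,at,aw] rk=6  ker:fg,fi,fn,ft,fw,gn,gt,gw,in,it,iw,nt,nw,tw
∂2: piv[afn,aft,afw,agn,agw,ant,anw,atw,fgt,fit,fiw,gnt] rk=12  ker:fnt,ftw,gnw
rk∂_2=12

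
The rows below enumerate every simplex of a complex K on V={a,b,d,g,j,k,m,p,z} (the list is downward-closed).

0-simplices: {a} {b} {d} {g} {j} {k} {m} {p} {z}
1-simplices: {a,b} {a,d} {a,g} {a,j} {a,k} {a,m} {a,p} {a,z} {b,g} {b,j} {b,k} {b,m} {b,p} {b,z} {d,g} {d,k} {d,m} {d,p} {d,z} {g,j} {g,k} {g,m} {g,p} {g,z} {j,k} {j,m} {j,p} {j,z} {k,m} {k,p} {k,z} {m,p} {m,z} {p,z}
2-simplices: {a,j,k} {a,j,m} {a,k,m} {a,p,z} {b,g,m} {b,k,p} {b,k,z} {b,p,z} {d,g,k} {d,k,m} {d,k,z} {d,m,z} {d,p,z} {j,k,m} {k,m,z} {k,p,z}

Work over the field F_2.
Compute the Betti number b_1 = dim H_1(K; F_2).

n_0=9 n_1=34 n_2=16  [Z2]
∂1: piv[ab,ad,ag,aj,ak,am,ap,az] rk=8  ker:bg,bj,bk,bm,bp,bz,dg,dk,dm,dp,dz,gj,gk,gm,gp,gz,jk,jm,jp,jz,km,kp,kz,mp,mz,pz
∂2: piv[ajk,ajm,akm,apz,bgm,bkp,bkz,bpz,dgk,dkm,dkz,dmz,dpz] rk=13  ker:jkm,kmz,kpz
b_1=(34−8)−13=13

b_1=13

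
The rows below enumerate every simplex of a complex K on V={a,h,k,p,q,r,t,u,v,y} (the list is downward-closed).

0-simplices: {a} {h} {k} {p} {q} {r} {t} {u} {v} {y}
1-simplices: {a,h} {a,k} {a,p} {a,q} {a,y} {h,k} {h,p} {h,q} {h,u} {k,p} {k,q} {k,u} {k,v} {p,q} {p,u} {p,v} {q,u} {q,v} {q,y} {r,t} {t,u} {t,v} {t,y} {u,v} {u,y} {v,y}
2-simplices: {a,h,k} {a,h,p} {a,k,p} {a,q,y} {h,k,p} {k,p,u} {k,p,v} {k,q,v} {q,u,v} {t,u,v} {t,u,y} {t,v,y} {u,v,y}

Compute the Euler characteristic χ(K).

n_0=10 n_1=26 n_2=13
χ=+10−26+13=-3

χ(K)=-3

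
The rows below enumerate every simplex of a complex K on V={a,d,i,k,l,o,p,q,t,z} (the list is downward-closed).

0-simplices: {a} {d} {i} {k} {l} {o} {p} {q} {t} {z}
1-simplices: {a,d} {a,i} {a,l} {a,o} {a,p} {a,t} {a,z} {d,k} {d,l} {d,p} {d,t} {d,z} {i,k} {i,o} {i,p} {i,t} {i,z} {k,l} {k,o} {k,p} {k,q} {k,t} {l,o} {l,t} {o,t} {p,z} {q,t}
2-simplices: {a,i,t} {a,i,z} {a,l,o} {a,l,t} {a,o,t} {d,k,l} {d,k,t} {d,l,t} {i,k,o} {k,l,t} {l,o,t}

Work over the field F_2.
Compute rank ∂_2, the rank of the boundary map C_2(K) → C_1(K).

rank∂_2=9

n_0=10 n_1=27 n_2=11  [Z2]
∂1: piv[ad,ai,al,ao,ap,at,az,dk,kq] rk=9  ker:dl,dp,dt,dz,ik,io,ip,it,iz,kl,ko,kp,kt,lo,lt,ot,pz,qt
∂2: piv[ait,aiz,alo,alt,aot,dkl,dkt,dlt,iko] rk=9  ker:klt,lot
rk∂_2=9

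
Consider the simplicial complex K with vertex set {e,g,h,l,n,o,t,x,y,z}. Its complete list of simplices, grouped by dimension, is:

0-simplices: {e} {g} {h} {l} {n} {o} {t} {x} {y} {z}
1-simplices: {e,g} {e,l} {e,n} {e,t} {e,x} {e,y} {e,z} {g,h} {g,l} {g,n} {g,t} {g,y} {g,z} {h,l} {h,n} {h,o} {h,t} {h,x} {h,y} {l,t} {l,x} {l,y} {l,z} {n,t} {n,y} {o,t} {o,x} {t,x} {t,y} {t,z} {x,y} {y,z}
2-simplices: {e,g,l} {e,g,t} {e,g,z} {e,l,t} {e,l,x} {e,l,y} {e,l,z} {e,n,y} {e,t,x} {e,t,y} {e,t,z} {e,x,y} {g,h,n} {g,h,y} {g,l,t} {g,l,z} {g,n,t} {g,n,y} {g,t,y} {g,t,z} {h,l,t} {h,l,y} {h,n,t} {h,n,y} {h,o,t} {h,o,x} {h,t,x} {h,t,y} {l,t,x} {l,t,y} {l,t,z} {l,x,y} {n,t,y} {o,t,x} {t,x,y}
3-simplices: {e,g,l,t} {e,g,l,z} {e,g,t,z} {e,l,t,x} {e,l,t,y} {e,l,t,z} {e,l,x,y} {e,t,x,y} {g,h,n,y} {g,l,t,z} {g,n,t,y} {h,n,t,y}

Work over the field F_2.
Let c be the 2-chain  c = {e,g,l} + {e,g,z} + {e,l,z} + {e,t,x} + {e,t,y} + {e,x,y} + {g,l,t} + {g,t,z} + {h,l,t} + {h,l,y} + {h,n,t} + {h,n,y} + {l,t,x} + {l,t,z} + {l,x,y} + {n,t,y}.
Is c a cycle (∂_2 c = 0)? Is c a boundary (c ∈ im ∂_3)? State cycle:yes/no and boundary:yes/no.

cycle:yes boundary:no

n_0=10 n_1=32 n_2=35 n_3=12  [Z2]
∂1: piv[eg,el,en,et,ex,ey,ez,gh,ho] rk=9  ker:gl,gn,gt,gy,gz,hl,hn,ht,hx,hy,lt,lx,ly,lz,nt,ny,ot,ox,tx,ty,tz,xy,yz
∂2: piv[egl,egt,egz,elt,elx,ely,elz,eny,etx,ety,etz,exy,ghn,ghy,gnt,gny,gty,hlt,hly,hot,hox,htx] rk=22  ker:glt,glz,gtz,hnt,hny,hty,ltx,lty,ltz,lxy,nty,otx,txy
∂3: piv[eglt,eglz,egtz,eltx,elty,eltz,elxy,etxy,ghny,gnty,hnty] rk=11  ker:gltz
∂2c = 0
c vs im∂3: residual ≠ 0 ⇒ not boundary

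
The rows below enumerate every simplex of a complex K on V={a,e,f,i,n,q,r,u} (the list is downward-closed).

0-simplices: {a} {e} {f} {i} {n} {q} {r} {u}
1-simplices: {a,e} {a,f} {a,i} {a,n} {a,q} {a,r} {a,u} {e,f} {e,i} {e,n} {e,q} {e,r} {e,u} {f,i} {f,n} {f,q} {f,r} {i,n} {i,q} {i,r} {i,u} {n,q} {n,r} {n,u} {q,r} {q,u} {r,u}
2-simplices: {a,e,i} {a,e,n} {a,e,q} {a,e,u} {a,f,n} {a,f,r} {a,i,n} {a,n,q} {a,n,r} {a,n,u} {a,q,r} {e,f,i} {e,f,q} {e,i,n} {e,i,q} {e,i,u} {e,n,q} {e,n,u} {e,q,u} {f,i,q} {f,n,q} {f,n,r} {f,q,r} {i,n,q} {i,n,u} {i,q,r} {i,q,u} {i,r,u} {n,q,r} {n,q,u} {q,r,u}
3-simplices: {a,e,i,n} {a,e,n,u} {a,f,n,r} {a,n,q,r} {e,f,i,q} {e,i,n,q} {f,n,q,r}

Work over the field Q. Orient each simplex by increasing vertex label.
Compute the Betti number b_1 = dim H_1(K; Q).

b_1=1

n_0=8 n_1=27 n_2=31 n_3=7  [Q]
∂1: piv[ae,af,ai,an,aq,ar,au] rk=7  ker:ef,ei,en,eq,er,eu,fi,fn,fq,fr,in,iq,ir,iu,nq,nr,nu,qr,qu,ru
∂2: piv[aei,aen,aeq,aeu,afn,afr,ain,anq,anr,anu,aqr,efi,efq,eiq,eiu,equ,fnq,iqr,iru] rk=19  ker:ein,enq,enu,fiq,fnr,fqr,inq,inu,iqu,nqr,nqu,qru
∂3: piv[aein,aenu,afnr,anqr,efiq,einq,fnqr] rk=7
b_1=(27−7)−19=1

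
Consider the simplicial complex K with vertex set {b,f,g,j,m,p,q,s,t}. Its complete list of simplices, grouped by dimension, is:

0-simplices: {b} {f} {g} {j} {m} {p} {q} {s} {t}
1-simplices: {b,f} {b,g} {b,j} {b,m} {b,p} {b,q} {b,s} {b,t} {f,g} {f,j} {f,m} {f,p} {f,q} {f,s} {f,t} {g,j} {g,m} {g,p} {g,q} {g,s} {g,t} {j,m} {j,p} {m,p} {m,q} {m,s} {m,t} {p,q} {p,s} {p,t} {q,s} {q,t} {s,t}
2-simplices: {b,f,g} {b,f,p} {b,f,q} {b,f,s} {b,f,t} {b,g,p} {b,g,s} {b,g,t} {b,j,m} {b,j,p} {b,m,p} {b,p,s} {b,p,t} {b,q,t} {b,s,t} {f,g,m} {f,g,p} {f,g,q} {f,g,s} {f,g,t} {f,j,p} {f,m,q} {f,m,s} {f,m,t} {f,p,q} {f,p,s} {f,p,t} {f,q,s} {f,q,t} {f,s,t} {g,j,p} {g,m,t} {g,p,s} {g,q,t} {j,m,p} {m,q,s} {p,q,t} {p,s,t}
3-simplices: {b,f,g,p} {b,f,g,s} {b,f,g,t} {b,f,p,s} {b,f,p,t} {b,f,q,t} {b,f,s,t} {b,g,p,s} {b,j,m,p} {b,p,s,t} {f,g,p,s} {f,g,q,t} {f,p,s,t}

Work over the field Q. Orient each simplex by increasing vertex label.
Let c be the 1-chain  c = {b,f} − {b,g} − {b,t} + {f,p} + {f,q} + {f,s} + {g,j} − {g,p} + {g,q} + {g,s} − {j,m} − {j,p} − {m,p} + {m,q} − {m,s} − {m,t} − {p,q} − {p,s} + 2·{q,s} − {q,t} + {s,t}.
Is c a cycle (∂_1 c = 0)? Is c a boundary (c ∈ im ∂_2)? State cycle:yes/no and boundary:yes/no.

n_0=9 n_1=33 n_2=38 n_3=13  [Q]
∂1: piv[bf,bg,bj,bm,bp,bq,bs,bt] rk=8  ker:fg,fj,fm,fp,fq,fs,ft,gj,gm,gp,gq,gs,gt,jm,jp,mp,mq,ms,mt,pq,ps,pt,qs,qt,st
∂2: piv[bfg,bfp,bfq,bfs,bft,bgp,bgs,bgt,bjm,bjp,bmp,bps,bpt,bqt,bst,fgm,fgq,fjp,fmq,fms,fmt,fpq,fqs,gjp] rk=24  ker:fgp,fgs,fgt,fps,fpt,fqt,fst,gmt,gps,gqt,jmp,mqs,pqt,pst
∂3: piv[bfgp,bfgs,bfgt,bfps,bfpt,bfqt,bfst,bgps,bjmp,bpst,fgqt] rk=11  ker:fgps,fpst
∂1c = {b} − 2·{f} − 3·{g} + 3·{j} + {m} + {q} + {s} − 2·{t}

cycle:no boundary:no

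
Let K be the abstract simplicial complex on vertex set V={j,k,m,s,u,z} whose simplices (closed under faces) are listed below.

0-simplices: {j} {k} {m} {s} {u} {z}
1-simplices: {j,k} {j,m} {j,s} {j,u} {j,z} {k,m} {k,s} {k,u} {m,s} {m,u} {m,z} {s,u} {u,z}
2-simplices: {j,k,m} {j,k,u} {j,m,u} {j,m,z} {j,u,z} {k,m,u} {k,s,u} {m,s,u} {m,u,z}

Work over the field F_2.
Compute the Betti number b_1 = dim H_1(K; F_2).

b_1=1

n_0=6 n_1=13 n_2=9  [Z2]
∂1: piv[jk,jm,js,ju,jz] rk=5  ker:km,ks,ku,ms,mu,mz,su,uz
∂2: piv[jkm,jku,jmu,jmz,juz,ksu,msu] rk=7  ker:kmu,muz
b_1=(13−5)−7=1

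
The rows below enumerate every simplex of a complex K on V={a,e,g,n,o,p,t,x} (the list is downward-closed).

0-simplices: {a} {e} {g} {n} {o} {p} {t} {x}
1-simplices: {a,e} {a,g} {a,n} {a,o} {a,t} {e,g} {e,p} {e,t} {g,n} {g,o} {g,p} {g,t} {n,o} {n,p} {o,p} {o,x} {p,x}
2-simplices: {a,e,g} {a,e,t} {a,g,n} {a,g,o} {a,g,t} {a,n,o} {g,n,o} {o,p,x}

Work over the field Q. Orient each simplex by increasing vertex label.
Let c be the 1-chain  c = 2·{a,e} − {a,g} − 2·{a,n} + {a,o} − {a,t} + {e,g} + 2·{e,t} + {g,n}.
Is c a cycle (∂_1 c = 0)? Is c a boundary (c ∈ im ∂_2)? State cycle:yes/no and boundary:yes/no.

cycle:no boundary:no

n_0=8 n_1=17 n_2=8  [Q]
∂1: piv[ae,ag,an,ao,at,ep,ox] rk=7  ker:eg,et,gn,go,gp,gt,no,np,op,px
∂2: piv[aeg,aet,agn,ago,agt,ano,opx] rk=7  ker:gno
∂1c = {a} − {e} − {g} − {n} + {o} + {t}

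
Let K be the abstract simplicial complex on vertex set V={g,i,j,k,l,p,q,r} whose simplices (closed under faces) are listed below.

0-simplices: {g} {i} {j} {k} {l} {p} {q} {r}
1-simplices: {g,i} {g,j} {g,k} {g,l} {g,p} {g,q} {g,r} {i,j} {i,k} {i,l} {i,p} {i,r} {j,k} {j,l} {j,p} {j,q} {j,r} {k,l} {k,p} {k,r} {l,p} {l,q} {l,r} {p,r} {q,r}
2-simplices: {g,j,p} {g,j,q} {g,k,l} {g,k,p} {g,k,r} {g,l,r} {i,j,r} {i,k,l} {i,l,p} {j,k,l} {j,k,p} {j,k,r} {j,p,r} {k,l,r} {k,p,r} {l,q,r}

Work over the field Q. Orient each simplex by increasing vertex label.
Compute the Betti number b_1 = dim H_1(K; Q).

b_1=4

n_0=8 n_1=25 n_2=16  [Q]
∂1: piv[gi,gj,gk,gl,gp,gq,gr] rk=7  ker:ij,ik,il,ip,ir,jk,jl,jp,jq,jr,kl,kp,kr,lp,lq,lr,pr,qr
∂2: piv[gjp,gjq,gkl,gkp,gkr,glr,ijr,ikl,ilp,jkl,jkp,jkr,jpr,lqr] rk=14  ker:klr,kpr
b_1=(25−7)−14=4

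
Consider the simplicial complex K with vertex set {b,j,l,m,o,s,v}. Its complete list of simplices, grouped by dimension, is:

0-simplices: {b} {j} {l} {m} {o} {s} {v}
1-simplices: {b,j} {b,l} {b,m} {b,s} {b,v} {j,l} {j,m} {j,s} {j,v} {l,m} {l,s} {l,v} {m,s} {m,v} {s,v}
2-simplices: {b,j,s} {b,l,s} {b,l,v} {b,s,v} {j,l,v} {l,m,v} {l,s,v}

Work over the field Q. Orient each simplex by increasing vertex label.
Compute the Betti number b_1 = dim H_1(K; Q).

b_1=4

n_0=7 n_1=15 n_2=7  [Q]
∂1: piv[bj,bl,bm,bs,bv] rk=5  ker:jl,jm,js,jv,lm,ls,lv,ms,mv,sv
∂2: piv[bjs,bls,blv,bsv,jlv,lmv] rk=6  ker:lsv
b_1=(15−5)−6=4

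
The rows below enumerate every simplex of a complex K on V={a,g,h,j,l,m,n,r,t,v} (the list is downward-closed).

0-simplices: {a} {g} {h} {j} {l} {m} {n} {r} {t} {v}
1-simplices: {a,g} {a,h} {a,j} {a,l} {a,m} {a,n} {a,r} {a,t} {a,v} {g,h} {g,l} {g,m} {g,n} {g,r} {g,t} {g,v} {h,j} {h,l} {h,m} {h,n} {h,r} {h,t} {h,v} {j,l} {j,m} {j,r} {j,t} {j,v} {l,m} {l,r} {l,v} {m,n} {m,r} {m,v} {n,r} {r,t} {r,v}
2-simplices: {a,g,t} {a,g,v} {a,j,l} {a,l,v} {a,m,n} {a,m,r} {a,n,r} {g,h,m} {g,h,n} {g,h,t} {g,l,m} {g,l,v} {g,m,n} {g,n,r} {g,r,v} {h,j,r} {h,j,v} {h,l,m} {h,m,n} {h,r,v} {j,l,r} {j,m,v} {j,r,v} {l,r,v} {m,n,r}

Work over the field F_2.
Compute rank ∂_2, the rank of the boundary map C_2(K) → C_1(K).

n_0=10 n_1=37 n_2=25  [Z2]
∂1: piv[ag,ah,aj,al,am,an,ar,at,av] rk=9  ker:gh,gl,gm,gn,gr,gt,gv,hj,hl,hm,hn,hr,ht,hv,jl,jm,jr,jt,jv,lm,lr,lv,mn,mr,mv,nr,rt,rv
∂2: piv[agt,agv,ajl,alv,amn,amr,anr,ghm,ghn,ght,glm,glv,gmn,gnr,grv,hjr,hjv,hlm,hrv,jlr,jmv,lrv] rk=22  ker:hmn,jrv,mnr
rk∂_2=22

rank∂_2=22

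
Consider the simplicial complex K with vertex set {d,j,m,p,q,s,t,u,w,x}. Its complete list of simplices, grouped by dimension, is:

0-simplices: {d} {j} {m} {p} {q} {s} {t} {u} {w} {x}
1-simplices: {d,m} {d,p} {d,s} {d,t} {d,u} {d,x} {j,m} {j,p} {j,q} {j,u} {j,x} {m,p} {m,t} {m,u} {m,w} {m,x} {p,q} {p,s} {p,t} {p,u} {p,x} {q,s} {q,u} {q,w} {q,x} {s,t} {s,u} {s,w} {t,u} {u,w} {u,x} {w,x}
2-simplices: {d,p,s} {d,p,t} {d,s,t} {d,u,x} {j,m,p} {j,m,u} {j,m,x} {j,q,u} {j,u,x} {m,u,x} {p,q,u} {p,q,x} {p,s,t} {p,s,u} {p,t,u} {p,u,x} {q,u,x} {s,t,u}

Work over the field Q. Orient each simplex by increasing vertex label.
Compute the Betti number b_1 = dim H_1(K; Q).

b_1=9

n_0=10 n_1=32 n_2=18  [Q]
∂1: piv[dm,dp,ds,dt,du,dx,jm,jq,mw] rk=9  ker:jp,ju,jx,mp,mt,mu,mx,pq,ps,pt,pu,px,qs,qu,qw,qx,st,su,sw,tu,uw,ux,wx
∂2: piv[dps,dpt,dst,dux,jmp,jmu,jmx,jqu,jux,pqu,pqx,psu,ptu,pux] rk=14  ker:mux,pst,qux,stu
b_1=(32−9)−14=9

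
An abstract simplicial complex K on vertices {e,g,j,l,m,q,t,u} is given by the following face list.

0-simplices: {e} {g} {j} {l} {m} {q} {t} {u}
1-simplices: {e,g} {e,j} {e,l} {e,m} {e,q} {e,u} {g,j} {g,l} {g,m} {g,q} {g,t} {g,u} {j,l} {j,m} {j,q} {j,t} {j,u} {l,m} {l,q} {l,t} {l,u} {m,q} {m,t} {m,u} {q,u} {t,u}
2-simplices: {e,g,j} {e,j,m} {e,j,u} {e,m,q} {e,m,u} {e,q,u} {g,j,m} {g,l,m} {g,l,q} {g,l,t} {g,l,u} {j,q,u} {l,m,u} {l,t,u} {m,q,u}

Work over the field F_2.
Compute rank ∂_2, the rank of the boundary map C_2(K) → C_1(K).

rank∂_2=14

n_0=8 n_1=26 n_2=15  [Z2]
∂1: piv[eg,ej,el,em,eq,eu,gt] rk=7  ker:gj,gl,gm,gq,gu,jl,jm,jq,jt,ju,lm,lq,lt,lu,mq,mt,mu,qu,tu
∂2: piv[egj,ejm,eju,emq,emu,equ,gjm,glm,glq,glt,glu,jqu,lmu,ltu] rk=14  ker:mqu
rk∂_2=14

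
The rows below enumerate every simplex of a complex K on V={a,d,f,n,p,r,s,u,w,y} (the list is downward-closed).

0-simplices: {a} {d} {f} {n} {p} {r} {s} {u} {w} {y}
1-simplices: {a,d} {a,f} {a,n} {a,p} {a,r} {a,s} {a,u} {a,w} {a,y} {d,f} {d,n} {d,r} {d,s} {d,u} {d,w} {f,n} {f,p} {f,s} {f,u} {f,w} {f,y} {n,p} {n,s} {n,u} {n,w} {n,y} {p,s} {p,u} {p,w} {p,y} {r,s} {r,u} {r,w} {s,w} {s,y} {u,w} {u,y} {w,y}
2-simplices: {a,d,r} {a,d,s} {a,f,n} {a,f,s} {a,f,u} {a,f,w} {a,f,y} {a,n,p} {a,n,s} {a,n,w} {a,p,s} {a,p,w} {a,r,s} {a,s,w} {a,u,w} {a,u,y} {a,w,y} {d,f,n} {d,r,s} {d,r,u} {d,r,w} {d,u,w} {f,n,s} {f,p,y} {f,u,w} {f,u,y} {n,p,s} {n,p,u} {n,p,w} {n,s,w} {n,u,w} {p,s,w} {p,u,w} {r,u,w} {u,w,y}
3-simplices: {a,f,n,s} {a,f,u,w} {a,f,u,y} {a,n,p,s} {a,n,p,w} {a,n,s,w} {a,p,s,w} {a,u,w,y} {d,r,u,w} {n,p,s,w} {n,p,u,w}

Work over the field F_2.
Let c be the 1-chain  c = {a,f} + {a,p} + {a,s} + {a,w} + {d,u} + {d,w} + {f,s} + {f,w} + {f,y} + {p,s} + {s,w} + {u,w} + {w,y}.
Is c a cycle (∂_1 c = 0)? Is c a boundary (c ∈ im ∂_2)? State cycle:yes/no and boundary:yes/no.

cycle:yes boundary:yes

n_0=10 n_1=38 n_2=35 n_3=11  [Z2]
∂1: piv[ad,af,an,ap,ar,as,au,aw,ay] rk=9  ker:df,dn,dr,ds,du,dw,fn,fp,fs,fu,fw,fy,np,ns,nu,nw,ny,ps,pu,pw,py,rs,ru,rw,sw,sy,uw,uy,wy
∂2: piv[adr,ads,afn,afs,afu,afw,afy,anp,ans,anw,aps,apw,ars,asw,auw,auy,awy,dfn,dru,drw,duw,fpy,npu,nuw] rk=24  ker:drs,fns,fuw,fuy,nps,npw,nsw,psw,puw,ruw,uwy
∂3: piv[afns,afuw,afuy,anps,anpw,answ,apsw,auwy,druw,npuw] rk=10  ker:npsw
∂1c = 0
c vs im∂2: reduces to 0 ⇒ boundary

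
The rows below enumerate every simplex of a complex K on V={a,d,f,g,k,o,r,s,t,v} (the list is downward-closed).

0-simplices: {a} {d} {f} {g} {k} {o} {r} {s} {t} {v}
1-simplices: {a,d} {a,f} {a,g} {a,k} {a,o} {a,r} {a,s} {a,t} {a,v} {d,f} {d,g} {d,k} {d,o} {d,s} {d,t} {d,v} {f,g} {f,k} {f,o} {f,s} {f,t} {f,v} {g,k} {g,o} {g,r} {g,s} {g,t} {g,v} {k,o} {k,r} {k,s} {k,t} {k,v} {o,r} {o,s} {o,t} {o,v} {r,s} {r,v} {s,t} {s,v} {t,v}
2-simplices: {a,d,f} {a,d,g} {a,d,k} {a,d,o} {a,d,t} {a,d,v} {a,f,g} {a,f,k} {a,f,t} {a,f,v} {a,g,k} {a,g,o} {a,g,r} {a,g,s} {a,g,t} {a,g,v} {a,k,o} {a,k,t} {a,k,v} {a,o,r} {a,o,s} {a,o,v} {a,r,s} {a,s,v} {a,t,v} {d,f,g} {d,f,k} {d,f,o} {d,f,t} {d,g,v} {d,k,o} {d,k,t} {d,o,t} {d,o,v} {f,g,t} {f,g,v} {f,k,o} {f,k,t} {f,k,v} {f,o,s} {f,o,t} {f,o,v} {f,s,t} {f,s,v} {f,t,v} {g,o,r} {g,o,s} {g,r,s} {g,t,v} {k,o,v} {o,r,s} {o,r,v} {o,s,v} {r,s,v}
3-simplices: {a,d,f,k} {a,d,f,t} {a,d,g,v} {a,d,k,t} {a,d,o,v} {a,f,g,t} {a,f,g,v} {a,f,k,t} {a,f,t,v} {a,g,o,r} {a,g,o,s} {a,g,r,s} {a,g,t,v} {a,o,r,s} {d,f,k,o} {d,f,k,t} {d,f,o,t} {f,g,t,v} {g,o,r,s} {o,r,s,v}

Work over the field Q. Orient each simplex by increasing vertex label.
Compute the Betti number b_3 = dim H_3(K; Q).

b_3=3

n_0=10 n_1=42 n_2=54 n_3=20  [Q]
∂1: piv[ad,af,ag,ak,ao,ar,as,at,av] rk=9  ker:df,dg,dk,do,ds,dt,dv,fg,fk,fo,fs,ft,fv,gk,go,gr,gs,gt,gv,ko,kr,ks,kt,kv,or,os,ot,ov,rs,rv,st,sv,tv
∂2: piv[adf,adg,adk,ado,adt,adv,afg,afk,aft,afv,agk,ago,agr,ags,agt,agv,ako,akt,akv,aor,aos,aov,ars,asv,atv,dfo,dot,fos,fst,orv] rk=30  ker:dfg,dfk,dft,dgv,dko,dkt,dov,fgt,fgv,fko,fkt,fkv,fot,fov,fsv,ftv,gor,gos,grs,gtv,kov,ors,osv,rsv
∂3: piv[adfk,adft,adgv,adkt,adov,afgt,afgv,afkt,aftv,agor,agos,agrs,agtv,aors,dfko,dfot,orsv] rk=17  ker:dfkt,fgtv,gors
b_3=(20−17)−0=3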